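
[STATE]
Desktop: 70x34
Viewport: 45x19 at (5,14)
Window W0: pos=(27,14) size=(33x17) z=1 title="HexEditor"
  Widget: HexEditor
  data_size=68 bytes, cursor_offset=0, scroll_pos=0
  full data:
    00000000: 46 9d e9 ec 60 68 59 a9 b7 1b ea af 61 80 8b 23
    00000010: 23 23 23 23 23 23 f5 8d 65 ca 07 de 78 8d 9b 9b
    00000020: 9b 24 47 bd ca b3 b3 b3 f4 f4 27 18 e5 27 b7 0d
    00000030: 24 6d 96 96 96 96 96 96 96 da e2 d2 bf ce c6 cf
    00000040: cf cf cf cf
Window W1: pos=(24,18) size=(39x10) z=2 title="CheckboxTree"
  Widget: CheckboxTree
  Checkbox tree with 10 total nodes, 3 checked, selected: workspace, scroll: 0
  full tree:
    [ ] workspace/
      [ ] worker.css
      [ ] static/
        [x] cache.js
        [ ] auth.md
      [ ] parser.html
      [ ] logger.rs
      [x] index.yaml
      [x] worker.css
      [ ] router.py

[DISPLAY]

                      ┏━━━━━━━━━━━━━━━━━━━━━━
                      ┃ HexEditor            
                      ┠──────────────────────
                      ┃00000000  46 9d e9 ec 
                   ┏━━━━━━━━━━━━━━━━━━━━━━━━━
                   ┃ CheckboxTree            
                   ┠─────────────────────────
                   ┃>[-] workspace/          
                   ┃   [ ] worker.css        
                   ┃   [-] static/           
                   ┃     [x] cache.js        
                   ┃     [ ] auth.md         
                   ┃   [ ] parser.html       
                   ┗━━━━━━━━━━━━━━━━━━━━━━━━━
                      ┃                      
                      ┃                      
                      ┗━━━━━━━━━━━━━━━━━━━━━━
                                             
                                             


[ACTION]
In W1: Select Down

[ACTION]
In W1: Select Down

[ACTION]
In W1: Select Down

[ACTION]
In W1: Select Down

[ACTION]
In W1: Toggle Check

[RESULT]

                      ┏━━━━━━━━━━━━━━━━━━━━━━
                      ┃ HexEditor            
                      ┠──────────────────────
                      ┃00000000  46 9d e9 ec 
                   ┏━━━━━━━━━━━━━━━━━━━━━━━━━
                   ┃ CheckboxTree            
                   ┠─────────────────────────
                   ┃ [-] workspace/          
                   ┃   [ ] worker.css        
                   ┃   [x] static/           
                   ┃     [x] cache.js        
                   ┃>    [x] auth.md         
                   ┃   [ ] parser.html       
                   ┗━━━━━━━━━━━━━━━━━━━━━━━━━
                      ┃                      
                      ┃                      
                      ┗━━━━━━━━━━━━━━━━━━━━━━
                                             
                                             


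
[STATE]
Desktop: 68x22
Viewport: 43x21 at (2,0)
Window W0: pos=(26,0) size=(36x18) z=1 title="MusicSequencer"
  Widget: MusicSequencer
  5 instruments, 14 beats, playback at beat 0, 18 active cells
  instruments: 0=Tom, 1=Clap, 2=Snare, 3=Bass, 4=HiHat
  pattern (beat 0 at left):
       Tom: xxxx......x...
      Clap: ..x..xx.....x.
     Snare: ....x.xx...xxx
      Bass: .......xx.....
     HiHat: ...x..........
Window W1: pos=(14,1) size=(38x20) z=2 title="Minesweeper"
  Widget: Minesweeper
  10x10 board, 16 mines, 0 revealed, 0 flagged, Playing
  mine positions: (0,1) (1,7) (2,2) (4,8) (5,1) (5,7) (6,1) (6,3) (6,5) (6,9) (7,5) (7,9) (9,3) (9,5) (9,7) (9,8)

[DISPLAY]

                        ┏━━━━━━━━━━━━━━━━━━
            ┏━━━━━━━━━━━━━━━━━━━━━━━━━━━━━━
            ┃ Minesweeper                  
            ┠──────────────────────────────
            ┃■■■■■■■■■■                    
            ┃■■■■■■■■■■                    
            ┃■■■■■■■■■■                    
            ┃■■■■■■■■■■                    
            ┃■■■■■■■■■■                    
            ┃■■■■■■■■■■                    
            ┃■■■■■■■■■■                    
            ┃■■■■■■■■■■                    
            ┃■■■■■■■■■■                    
            ┃■■■■■■■■■■                    
            ┃                              
            ┃                              
            ┃                              
            ┃                              
            ┃                              
            ┃                              
            ┗━━━━━━━━━━━━━━━━━━━━━━━━━━━━━━


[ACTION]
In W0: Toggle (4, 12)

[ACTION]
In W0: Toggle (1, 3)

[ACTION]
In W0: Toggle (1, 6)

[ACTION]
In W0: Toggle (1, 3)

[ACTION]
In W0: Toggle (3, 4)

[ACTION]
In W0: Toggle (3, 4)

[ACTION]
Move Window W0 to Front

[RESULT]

                        ┏━━━━━━━━━━━━━━━━━━
            ┏━━━━━━━━━━━┃ MusicSequencer   
            ┃ Minesweepe┠──────────────────
            ┠───────────┃      ▼12345678901
            ┃■■■■■■■■■■ ┃   Tom████······█·
            ┃■■■■■■■■■■ ┃  Clap··█··█······
            ┃■■■■■■■■■■ ┃ Snare····█·██···█
            ┃■■■■■■■■■■ ┃  Bass·······██···
            ┃■■■■■■■■■■ ┃ HiHat···█········
            ┃■■■■■■■■■■ ┃                  
            ┃■■■■■■■■■■ ┃                  
            ┃■■■■■■■■■■ ┃                  
            ┃■■■■■■■■■■ ┃                  
            ┃■■■■■■■■■■ ┃                  
            ┃           ┃                  
            ┃           ┃                  
            ┃           ┃                  
            ┃           ┗━━━━━━━━━━━━━━━━━━
            ┃                              
            ┃                              
            ┗━━━━━━━━━━━━━━━━━━━━━━━━━━━━━━


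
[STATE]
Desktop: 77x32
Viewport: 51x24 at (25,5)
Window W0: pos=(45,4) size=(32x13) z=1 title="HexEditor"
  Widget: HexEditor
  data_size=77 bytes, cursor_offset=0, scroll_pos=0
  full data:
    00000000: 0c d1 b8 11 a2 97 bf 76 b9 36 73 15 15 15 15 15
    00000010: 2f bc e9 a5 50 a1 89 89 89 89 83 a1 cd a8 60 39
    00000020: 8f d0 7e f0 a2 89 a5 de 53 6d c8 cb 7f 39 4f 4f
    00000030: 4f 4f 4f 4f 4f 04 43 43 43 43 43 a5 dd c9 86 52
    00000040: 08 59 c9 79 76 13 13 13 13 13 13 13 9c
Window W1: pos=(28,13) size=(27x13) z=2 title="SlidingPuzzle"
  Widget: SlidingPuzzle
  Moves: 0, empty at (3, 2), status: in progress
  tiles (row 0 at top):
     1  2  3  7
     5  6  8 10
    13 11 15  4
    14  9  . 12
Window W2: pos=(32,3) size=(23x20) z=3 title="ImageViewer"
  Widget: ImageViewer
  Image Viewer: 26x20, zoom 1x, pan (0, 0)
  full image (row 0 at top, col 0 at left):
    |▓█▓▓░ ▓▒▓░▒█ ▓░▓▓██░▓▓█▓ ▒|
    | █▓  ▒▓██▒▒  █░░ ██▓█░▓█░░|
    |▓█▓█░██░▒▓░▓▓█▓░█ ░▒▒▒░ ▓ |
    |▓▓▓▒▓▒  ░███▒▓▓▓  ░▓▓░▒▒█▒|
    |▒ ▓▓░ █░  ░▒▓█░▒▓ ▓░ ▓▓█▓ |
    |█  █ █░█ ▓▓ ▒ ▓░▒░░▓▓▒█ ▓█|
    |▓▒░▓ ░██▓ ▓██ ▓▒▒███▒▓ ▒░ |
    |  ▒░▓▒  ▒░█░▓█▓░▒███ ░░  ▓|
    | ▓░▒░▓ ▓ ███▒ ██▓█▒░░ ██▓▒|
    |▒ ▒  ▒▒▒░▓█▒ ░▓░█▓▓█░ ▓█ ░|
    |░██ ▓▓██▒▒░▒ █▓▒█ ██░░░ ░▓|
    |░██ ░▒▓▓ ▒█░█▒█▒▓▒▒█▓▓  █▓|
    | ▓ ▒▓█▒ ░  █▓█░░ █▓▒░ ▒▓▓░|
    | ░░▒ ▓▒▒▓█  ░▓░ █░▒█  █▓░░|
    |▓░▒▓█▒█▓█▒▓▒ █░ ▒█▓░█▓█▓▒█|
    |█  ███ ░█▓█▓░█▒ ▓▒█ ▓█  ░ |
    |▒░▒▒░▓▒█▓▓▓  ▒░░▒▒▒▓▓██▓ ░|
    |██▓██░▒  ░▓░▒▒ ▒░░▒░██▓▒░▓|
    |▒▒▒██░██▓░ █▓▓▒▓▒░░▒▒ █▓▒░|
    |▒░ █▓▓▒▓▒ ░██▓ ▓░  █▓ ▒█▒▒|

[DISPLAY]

       ┠─────────────────────┨r                    
       ┃▓█▓▓░ ▓▒▓░▒█ ▓░▓▓██░▓┃─────────────────────
       ┃ █▓  ▒▓██▒▒  █░░ ██▓█┃ 0C d1 b8 11 a2 97 bf
       ┃▓█▓█░██░▒▓░▓▓█▓░█ ░▒▒┃ 2f bc e9 a5 50 a1 89
       ┃▓▓▓▒▓▒  ░███▒▓▓▓  ░▓▓┃ 8f d0 7e f0 a2 89 a5
       ┃▒ ▓▓░ █░  ░▒▓█░▒▓ ▓░ ┃ 4f 4f 4f 4f 4f 04 43
       ┃█  █ █░█ ▓▓ ▒ ▓░▒░░▓▓┃ 08 59 c9 79 76 13 13
       ┃▓▒░▓ ░██▓ ▓██ ▓▒▒███▒┃                     
   ┏━━━┃  ▒░▓▒  ▒░█░▓█▓░▒███ ┃                     
   ┃ Sl┃ ▓░▒░▓ ▓ ███▒ ██▓█▒░░┃                     
   ┠───┃▒ ▒  ▒▒▒░▓█▒ ░▓░█▓▓█░┃                     
   ┃┌──┃░██ ▓▓██▒▒░▒ █▓▒█ ██░┃━━━━━━━━━━━━━━━━━━━━━
   ┃│  ┃░██ ░▒▓▓ ▒█░█▒█▒▓▒▒█▓┃                     
   ┃├──┃ ▓ ▒▓█▒ ░  █▓█░░ █▓▒░┃                     
   ┃│  ┃ ░░▒ ▓▒▒▓█  ░▓░ █░▒█ ┃                     
   ┃├──┃▓░▒▓█▒█▓█▒▓▒ █░ ▒█▓░█┃                     
   ┃│ 1┃█  ███ ░█▓█▓░█▒ ▓▒█ ▓┃                     
   ┃├──┗━━━━━━━━━━━━━━━━━━━━━┛                     
   ┃│ 14 │  9 │    │ 12 │    ┃                     
   ┃└────┴────┴────┴────┘    ┃                     
   ┗━━━━━━━━━━━━━━━━━━━━━━━━━┛                     
                                                   
                                                   
                                                   


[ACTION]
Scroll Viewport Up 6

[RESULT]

                                                   
                                                   
                                                   
       ┏━━━━━━━━━━━━━━━━━━━━━┓                     
       ┃ ImageViewer         ┃━━━━━━━━━━━━━━━━━━━━━
       ┠─────────────────────┨r                    
       ┃▓█▓▓░ ▓▒▓░▒█ ▓░▓▓██░▓┃─────────────────────
       ┃ █▓  ▒▓██▒▒  █░░ ██▓█┃ 0C d1 b8 11 a2 97 bf
       ┃▓█▓█░██░▒▓░▓▓█▓░█ ░▒▒┃ 2f bc e9 a5 50 a1 89
       ┃▓▓▓▒▓▒  ░███▒▓▓▓  ░▓▓┃ 8f d0 7e f0 a2 89 a5
       ┃▒ ▓▓░ █░  ░▒▓█░▒▓ ▓░ ┃ 4f 4f 4f 4f 4f 04 43
       ┃█  █ █░█ ▓▓ ▒ ▓░▒░░▓▓┃ 08 59 c9 79 76 13 13
       ┃▓▒░▓ ░██▓ ▓██ ▓▒▒███▒┃                     
   ┏━━━┃  ▒░▓▒  ▒░█░▓█▓░▒███ ┃                     
   ┃ Sl┃ ▓░▒░▓ ▓ ███▒ ██▓█▒░░┃                     
   ┠───┃▒ ▒  ▒▒▒░▓█▒ ░▓░█▓▓█░┃                     
   ┃┌──┃░██ ▓▓██▒▒░▒ █▓▒█ ██░┃━━━━━━━━━━━━━━━━━━━━━
   ┃│  ┃░██ ░▒▓▓ ▒█░█▒█▒▓▒▒█▓┃                     
   ┃├──┃ ▓ ▒▓█▒ ░  █▓█░░ █▓▒░┃                     
   ┃│  ┃ ░░▒ ▓▒▒▓█  ░▓░ █░▒█ ┃                     
   ┃├──┃▓░▒▓█▒█▓█▒▓▒ █░ ▒█▓░█┃                     
   ┃│ 1┃█  ███ ░█▓█▓░█▒ ▓▒█ ▓┃                     
   ┃├──┗━━━━━━━━━━━━━━━━━━━━━┛                     
   ┃│ 14 │  9 │    │ 12 │    ┃                     


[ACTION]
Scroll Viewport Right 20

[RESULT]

                                                   
                                                   
                                                   
      ┏━━━━━━━━━━━━━━━━━━━━━┓                      
      ┃ ImageViewer         ┃━━━━━━━━━━━━━━━━━━━━━┓
      ┠─────────────────────┨r                    ┃
      ┃▓█▓▓░ ▓▒▓░▒█ ▓░▓▓██░▓┃─────────────────────┨
      ┃ █▓  ▒▓██▒▒  █░░ ██▓█┃ 0C d1 b8 11 a2 97 bf┃
      ┃▓█▓█░██░▒▓░▓▓█▓░█ ░▒▒┃ 2f bc e9 a5 50 a1 89┃
      ┃▓▓▓▒▓▒  ░███▒▓▓▓  ░▓▓┃ 8f d0 7e f0 a2 89 a5┃
      ┃▒ ▓▓░ █░  ░▒▓█░▒▓ ▓░ ┃ 4f 4f 4f 4f 4f 04 43┃
      ┃█  █ █░█ ▓▓ ▒ ▓░▒░░▓▓┃ 08 59 c9 79 76 13 13┃
      ┃▓▒░▓ ░██▓ ▓██ ▓▒▒███▒┃                     ┃
  ┏━━━┃  ▒░▓▒  ▒░█░▓█▓░▒███ ┃                     ┃
  ┃ Sl┃ ▓░▒░▓ ▓ ███▒ ██▓█▒░░┃                     ┃
  ┠───┃▒ ▒  ▒▒▒░▓█▒ ░▓░█▓▓█░┃                     ┃
  ┃┌──┃░██ ▓▓██▒▒░▒ █▓▒█ ██░┃━━━━━━━━━━━━━━━━━━━━━┛
  ┃│  ┃░██ ░▒▓▓ ▒█░█▒█▒▓▒▒█▓┃                      
  ┃├──┃ ▓ ▒▓█▒ ░  █▓█░░ █▓▒░┃                      
  ┃│  ┃ ░░▒ ▓▒▒▓█  ░▓░ █░▒█ ┃                      
  ┃├──┃▓░▒▓█▒█▓█▒▓▒ █░ ▒█▓░█┃                      
  ┃│ 1┃█  ███ ░█▓█▓░█▒ ▓▒█ ▓┃                      
  ┃├──┗━━━━━━━━━━━━━━━━━━━━━┛                      
  ┃│ 14 │  9 │    │ 12 │    ┃                      


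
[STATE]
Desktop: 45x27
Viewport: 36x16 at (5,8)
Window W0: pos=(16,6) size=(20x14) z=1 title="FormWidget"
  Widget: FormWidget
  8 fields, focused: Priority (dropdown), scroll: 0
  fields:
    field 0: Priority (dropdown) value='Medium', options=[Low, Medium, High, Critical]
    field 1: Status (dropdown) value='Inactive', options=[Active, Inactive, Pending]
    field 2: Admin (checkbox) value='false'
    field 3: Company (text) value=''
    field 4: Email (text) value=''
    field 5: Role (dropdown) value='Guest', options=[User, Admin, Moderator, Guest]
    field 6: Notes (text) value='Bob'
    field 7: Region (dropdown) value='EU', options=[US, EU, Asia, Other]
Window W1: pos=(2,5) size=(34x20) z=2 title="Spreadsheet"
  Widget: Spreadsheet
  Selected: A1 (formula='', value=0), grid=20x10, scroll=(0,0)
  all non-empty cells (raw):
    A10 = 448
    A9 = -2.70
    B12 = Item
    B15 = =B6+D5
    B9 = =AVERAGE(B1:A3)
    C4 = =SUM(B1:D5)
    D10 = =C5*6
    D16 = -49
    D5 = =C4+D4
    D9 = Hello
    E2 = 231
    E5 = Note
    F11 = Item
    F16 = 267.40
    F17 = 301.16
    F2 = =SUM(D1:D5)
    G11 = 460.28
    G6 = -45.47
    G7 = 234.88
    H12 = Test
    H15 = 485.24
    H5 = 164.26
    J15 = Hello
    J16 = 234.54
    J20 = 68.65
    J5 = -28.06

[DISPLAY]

:                             ┃     
     A       B       C       D┃     
------------------------------┃     
1      [0]       0       0    ┃     
2        0       0       0    ┃     
3        0       0       0    ┃     
4        0       0#CIRC!      ┃     
5        0       0       0#CIR┃     
6        0       0       0    ┃     
7        0       0       0    ┃     
8        0       0       0    ┃     
9    -2.70       0       0Hell┃     
0      448       0       0    ┃     
1        0       0       0    ┃     
2        0Item           0    ┃     
3        0       0       0    ┃     


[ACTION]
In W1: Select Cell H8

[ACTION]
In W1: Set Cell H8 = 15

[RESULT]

: 15                          ┃     
     A       B       C       D┃     
------------------------------┃     
1        0       0       0    ┃     
2        0       0       0    ┃     
3        0       0       0    ┃     
4        0       0#CIRC!      ┃     
5        0       0       0#CIR┃     
6        0       0       0    ┃     
7        0       0       0    ┃     
8        0       0       0    ┃     
9    -2.70       0       0Hell┃     
0      448       0       0    ┃     
1        0       0       0    ┃     
2        0Item           0    ┃     
3        0       0       0    ┃     


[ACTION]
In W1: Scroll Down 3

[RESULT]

: 15                          ┃     
     A       B       C       D┃     
------------------------------┃     
4        0       0#CIRC!      ┃     
5        0       0       0#CIR┃     
6        0       0       0    ┃     
7        0       0       0    ┃     
8        0       0       0    ┃     
9    -2.70       0       0Hell┃     
0      448       0       0    ┃     
1        0       0       0    ┃     
2        0Item           0    ┃     
3        0       0       0    ┃     
4        0       0       0    ┃     
5        0#CIRC!         0    ┃     
6        0       0       0    ┃     


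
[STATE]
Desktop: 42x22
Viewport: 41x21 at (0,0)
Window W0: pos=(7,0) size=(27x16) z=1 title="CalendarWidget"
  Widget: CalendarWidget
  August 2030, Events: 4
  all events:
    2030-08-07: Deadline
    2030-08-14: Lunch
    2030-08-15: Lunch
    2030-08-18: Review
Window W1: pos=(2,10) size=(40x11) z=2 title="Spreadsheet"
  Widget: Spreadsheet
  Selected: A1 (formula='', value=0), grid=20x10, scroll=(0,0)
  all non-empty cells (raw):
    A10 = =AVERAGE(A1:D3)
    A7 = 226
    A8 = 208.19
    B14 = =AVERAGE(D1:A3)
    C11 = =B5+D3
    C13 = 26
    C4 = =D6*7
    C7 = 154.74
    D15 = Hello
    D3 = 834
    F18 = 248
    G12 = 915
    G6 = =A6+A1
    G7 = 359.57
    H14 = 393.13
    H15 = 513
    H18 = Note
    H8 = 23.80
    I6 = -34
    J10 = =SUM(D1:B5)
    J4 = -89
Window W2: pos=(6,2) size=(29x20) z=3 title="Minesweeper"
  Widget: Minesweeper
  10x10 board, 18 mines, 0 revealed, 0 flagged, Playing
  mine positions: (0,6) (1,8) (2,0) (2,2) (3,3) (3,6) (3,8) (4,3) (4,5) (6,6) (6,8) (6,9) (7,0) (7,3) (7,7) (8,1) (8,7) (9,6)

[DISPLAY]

       ┏━━━━━━━━━━━━━━━━━━━━━━━━━┓       
       ┃ CalendarWidget          ┃       
      ┏━━━━━━━━━━━━━━━━━━━━━━━━━━━┓      
      ┃ Minesweeper               ┃      
      ┠───────────────────────────┨      
      ┃■■■■■■■■■■                 ┃      
      ┃■■■■■■■■■■                 ┃      
      ┃■■■■■■■■■■                 ┃      
      ┃■■■■■■■■■■                 ┃      
      ┃■■■■■■■■■■                 ┃      
  ┏━━━┃■■■■■■■■■■                 ┃━━━━━━
  ┃ Sp┃■■■■■■■■■■                 ┃      
  ┠───┃■■■■■■■■■■                 ┃──────
  ┃A1:┃■■■■■■■■■■                 ┃      
  ┃   ┃■■■■■■■■■■                 ┃      
  ┃---┃                           ┃------
  ┃  1┃                           ┃   0  
  ┃  2┃                           ┃   0  
  ┃  3┃                           ┃ 834  
  ┃  4┃                           ┃   0  
  ┗━━━┃                           ┃━━━━━━


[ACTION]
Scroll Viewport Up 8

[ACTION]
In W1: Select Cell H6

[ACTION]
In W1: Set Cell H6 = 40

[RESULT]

       ┏━━━━━━━━━━━━━━━━━━━━━━━━━┓       
       ┃ CalendarWidget          ┃       
      ┏━━━━━━━━━━━━━━━━━━━━━━━━━━━┓      
      ┃ Minesweeper               ┃      
      ┠───────────────────────────┨      
      ┃■■■■■■■■■■                 ┃      
      ┃■■■■■■■■■■                 ┃      
      ┃■■■■■■■■■■                 ┃      
      ┃■■■■■■■■■■                 ┃      
      ┃■■■■■■■■■■                 ┃      
  ┏━━━┃■■■■■■■■■■                 ┃━━━━━━
  ┃ Sp┃■■■■■■■■■■                 ┃      
  ┠───┃■■■■■■■■■■                 ┃──────
  ┃H6:┃■■■■■■■■■■                 ┃      
  ┃   ┃■■■■■■■■■■                 ┃      
  ┃---┃                           ┃------
  ┃  1┃                           ┃   0  
  ┃  2┃                           ┃   0  
  ┃  3┃                           ┃ 834  
  ┃  4┃                           ┃   0  
  ┗━━━┃                           ┃━━━━━━


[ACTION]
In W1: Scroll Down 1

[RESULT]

       ┏━━━━━━━━━━━━━━━━━━━━━━━━━┓       
       ┃ CalendarWidget          ┃       
      ┏━━━━━━━━━━━━━━━━━━━━━━━━━━━┓      
      ┃ Minesweeper               ┃      
      ┠───────────────────────────┨      
      ┃■■■■■■■■■■                 ┃      
      ┃■■■■■■■■■■                 ┃      
      ┃■■■■■■■■■■                 ┃      
      ┃■■■■■■■■■■                 ┃      
      ┃■■■■■■■■■■                 ┃      
  ┏━━━┃■■■■■■■■■■                 ┃━━━━━━
  ┃ Sp┃■■■■■■■■■■                 ┃      
  ┠───┃■■■■■■■■■■                 ┃──────
  ┃H6:┃■■■■■■■■■■                 ┃      
  ┃   ┃■■■■■■■■■■                 ┃      
  ┃---┃                           ┃------
  ┃  2┃                           ┃   0  
  ┃  3┃                           ┃ 834  
  ┃  4┃                           ┃   0  
  ┃  5┃                           ┃   0  
  ┗━━━┃                           ┃━━━━━━


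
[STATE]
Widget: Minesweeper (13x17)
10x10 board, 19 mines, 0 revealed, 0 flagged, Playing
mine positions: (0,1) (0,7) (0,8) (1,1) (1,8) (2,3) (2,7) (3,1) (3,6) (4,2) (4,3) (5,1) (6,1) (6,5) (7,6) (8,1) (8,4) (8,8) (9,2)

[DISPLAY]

■■■■■■■■■■   
■■■■■■■■■■   
■■■■■■■■■■   
■■■■■■■■■■   
■■■■■■■■■■   
■■■■■■■■■■   
■■■■■■■■■■   
■■■■■■■■■■   
■■■■■■■■■■   
■■■■■■■■■■   
             
             
             
             
             
             
             


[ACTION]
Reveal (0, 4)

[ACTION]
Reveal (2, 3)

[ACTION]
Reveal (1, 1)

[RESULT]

■✹2   1✹✹■   
■✹311 2■✹■   
■■■✹112✹■■   
■✹■■■■✹■■■   
■■✹✹■■■■■■   
■✹■■■■■■■■   
■✹■■■✹■■■■   
■■■■■■✹■■■   
■✹■■✹■■■✹■   
■■✹■■■■■■■   
             
             
             
             
             
             
             


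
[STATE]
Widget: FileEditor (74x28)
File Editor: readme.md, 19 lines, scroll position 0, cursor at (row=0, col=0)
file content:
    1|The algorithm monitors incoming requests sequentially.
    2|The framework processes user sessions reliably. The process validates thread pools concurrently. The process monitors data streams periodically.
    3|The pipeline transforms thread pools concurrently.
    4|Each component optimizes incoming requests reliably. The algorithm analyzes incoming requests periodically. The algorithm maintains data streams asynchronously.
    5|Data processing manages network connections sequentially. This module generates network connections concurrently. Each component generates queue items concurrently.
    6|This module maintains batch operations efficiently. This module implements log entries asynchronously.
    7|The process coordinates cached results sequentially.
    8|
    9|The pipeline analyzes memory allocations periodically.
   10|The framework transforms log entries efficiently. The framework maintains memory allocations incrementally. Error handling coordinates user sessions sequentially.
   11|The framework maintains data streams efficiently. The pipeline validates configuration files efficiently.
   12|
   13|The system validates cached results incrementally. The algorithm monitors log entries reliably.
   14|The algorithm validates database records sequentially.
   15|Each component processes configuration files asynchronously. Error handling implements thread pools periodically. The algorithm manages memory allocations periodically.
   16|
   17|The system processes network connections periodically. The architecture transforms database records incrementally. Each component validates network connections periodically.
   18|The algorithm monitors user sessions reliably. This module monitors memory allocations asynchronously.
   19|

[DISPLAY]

█he algorithm monitors incoming requests sequentially.                   ▲
The framework processes user sessions reliably. The process validates thr█
The pipeline transforms thread pools concurrently.                       ░
Each component optimizes incoming requests reliably. The algorithm analyz░
Data processing manages network connections sequentially. This module gen░
This module maintains batch operations efficiently. This module implement░
The process coordinates cached results sequentially.                     ░
                                                                         ░
The pipeline analyzes memory allocations periodically.                   ░
The framework transforms log entries efficiently. The framework maintains░
The framework maintains data streams efficiently. The pipeline validates ░
                                                                         ░
The system validates cached results incrementally. The algorithm monitors░
The algorithm validates database records sequentially.                   ░
Each component processes configuration files asynchronously. Error handli░
                                                                         ░
The system processes network connections periodically. The architecture t░
The algorithm monitors user sessions reliably. This module monitors memor░
                                                                         ░
                                                                         ░
                                                                         ░
                                                                         ░
                                                                         ░
                                                                         ░
                                                                         ░
                                                                         ░
                                                                         ░
                                                                         ▼


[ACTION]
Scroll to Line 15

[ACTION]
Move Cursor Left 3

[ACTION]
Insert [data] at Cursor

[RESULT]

data█he algorithm monitors incoming requests sequentially.               ▲
The framework processes user sessions reliably. The process validates thr█
The pipeline transforms thread pools concurrently.                       ░
Each component optimizes incoming requests reliably. The algorithm analyz░
Data processing manages network connections sequentially. This module gen░
This module maintains batch operations efficiently. This module implement░
The process coordinates cached results sequentially.                     ░
                                                                         ░
The pipeline analyzes memory allocations periodically.                   ░
The framework transforms log entries efficiently. The framework maintains░
The framework maintains data streams efficiently. The pipeline validates ░
                                                                         ░
The system validates cached results incrementally. The algorithm monitors░
The algorithm validates database records sequentially.                   ░
Each component processes configuration files asynchronously. Error handli░
                                                                         ░
The system processes network connections periodically. The architecture t░
The algorithm monitors user sessions reliably. This module monitors memor░
                                                                         ░
                                                                         ░
                                                                         ░
                                                                         ░
                                                                         ░
                                                                         ░
                                                                         ░
                                                                         ░
                                                                         ░
                                                                         ▼


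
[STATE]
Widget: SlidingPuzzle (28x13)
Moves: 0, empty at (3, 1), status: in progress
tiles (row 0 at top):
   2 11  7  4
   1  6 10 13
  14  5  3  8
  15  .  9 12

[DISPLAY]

┌────┬────┬────┬────┐       
│  2 │ 11 │  7 │  4 │       
├────┼────┼────┼────┤       
│  1 │  6 │ 10 │ 13 │       
├────┼────┼────┼────┤       
│ 14 │  5 │  3 │  8 │       
├────┼────┼────┼────┤       
│ 15 │    │  9 │ 12 │       
└────┴────┴────┴────┘       
Moves: 0                    
                            
                            
                            


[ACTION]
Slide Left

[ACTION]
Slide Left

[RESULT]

┌────┬────┬────┬────┐       
│  2 │ 11 │  7 │  4 │       
├────┼────┼────┼────┤       
│  1 │  6 │ 10 │ 13 │       
├────┼────┼────┼────┤       
│ 14 │  5 │  3 │  8 │       
├────┼────┼────┼────┤       
│ 15 │  9 │ 12 │    │       
└────┴────┴────┴────┘       
Moves: 2                    
                            
                            
                            


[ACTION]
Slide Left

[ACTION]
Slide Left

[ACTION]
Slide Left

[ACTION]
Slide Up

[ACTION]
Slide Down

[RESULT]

┌────┬────┬────┬────┐       
│  2 │ 11 │  7 │  4 │       
├────┼────┼────┼────┤       
│  1 │  6 │ 10 │ 13 │       
├────┼────┼────┼────┤       
│ 14 │  5 │  3 │    │       
├────┼────┼────┼────┤       
│ 15 │  9 │ 12 │  8 │       
└────┴────┴────┴────┘       
Moves: 3                    
                            
                            
                            


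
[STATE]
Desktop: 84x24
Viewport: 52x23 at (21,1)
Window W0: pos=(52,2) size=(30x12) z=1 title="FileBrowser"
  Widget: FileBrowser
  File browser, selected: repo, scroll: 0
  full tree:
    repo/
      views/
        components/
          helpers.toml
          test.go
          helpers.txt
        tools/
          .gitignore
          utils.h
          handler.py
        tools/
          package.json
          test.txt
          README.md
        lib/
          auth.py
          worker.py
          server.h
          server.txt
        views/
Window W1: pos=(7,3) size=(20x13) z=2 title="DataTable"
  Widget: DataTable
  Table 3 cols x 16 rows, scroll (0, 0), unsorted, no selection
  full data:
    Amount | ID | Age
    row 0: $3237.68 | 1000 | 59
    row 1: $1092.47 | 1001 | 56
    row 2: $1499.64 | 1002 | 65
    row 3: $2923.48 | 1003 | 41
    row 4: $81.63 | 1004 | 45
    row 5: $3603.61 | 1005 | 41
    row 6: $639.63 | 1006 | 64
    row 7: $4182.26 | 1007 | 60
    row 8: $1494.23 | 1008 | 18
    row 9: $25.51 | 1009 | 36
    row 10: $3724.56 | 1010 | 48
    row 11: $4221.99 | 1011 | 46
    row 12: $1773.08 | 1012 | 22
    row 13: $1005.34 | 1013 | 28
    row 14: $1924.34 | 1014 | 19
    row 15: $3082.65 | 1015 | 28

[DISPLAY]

                                                    
                               ┏━━━━━━━━━━━━━━━━━━━━
━━━━━┓                         ┃ FileBrowser        
     ┃                         ┠────────────────────
─────┨                         ┃> [-] repo/         
│Age ┃                         ┃    [+] views/      
┼─── ┃                         ┃                    
│59  ┃                         ┃                    
│56  ┃                         ┃                    
│65  ┃                         ┃                    
│41  ┃                         ┃                    
│45  ┃                         ┃                    
│41  ┃                         ┗━━━━━━━━━━━━━━━━━━━━
│64  ┃                                              
━━━━━┛                                              
                                                    
                                                    
                                                    
                                                    
                                                    
                                                    
                                                    
                                                    


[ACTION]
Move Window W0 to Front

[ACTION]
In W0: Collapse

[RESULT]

                                                    
                               ┏━━━━━━━━━━━━━━━━━━━━
━━━━━┓                         ┃ FileBrowser        
     ┃                         ┠────────────────────
─────┨                         ┃> [+] repo/         
│Age ┃                         ┃                    
┼─── ┃                         ┃                    
│59  ┃                         ┃                    
│56  ┃                         ┃                    
│65  ┃                         ┃                    
│41  ┃                         ┃                    
│45  ┃                         ┃                    
│41  ┃                         ┗━━━━━━━━━━━━━━━━━━━━
│64  ┃                                              
━━━━━┛                                              
                                                    
                                                    
                                                    
                                                    
                                                    
                                                    
                                                    
                                                    


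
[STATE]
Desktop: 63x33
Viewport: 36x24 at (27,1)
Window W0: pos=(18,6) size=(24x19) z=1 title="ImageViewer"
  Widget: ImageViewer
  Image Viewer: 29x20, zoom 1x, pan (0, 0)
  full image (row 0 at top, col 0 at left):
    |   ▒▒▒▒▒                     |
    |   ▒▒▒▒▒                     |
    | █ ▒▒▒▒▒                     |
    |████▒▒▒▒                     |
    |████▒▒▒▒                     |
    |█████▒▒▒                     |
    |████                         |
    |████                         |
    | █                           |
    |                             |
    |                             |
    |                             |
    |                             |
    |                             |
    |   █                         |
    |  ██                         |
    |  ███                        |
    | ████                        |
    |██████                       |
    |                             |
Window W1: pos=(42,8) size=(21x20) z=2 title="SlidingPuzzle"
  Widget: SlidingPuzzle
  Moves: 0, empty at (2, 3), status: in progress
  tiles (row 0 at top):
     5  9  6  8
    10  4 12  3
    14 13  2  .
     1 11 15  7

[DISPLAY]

                                    
                                    
                                    
                                    
                                    
━━━━━━━━━━━━━━┓                     
ewer          ┃                     
──────────────┨┏━━━━━━━━━━━━━━━━━━━┓
              ┃┃ SlidingPuzzle     ┃
              ┃┠───────────────────┨
              ┃┃┌────┬────┬────┬───┃
              ┃┃│  5 │  9 │  6 │  8┃
              ┃┃├────┼────┼────┼───┃
              ┃┃│ 10 │  4 │ 12 │  3┃
              ┃┃├────┼────┼────┼───┃
              ┃┃│ 14 │ 13 │  2 │   ┃
              ┃┃├────┼────┼────┼───┃
              ┃┃│  1 │ 11 │ 15 │  7┃
              ┃┃└────┴────┴────┴───┃
              ┃┃Moves: 0           ┃
              ┃┃                   ┃
              ┃┃                   ┃
              ┃┃                   ┃
━━━━━━━━━━━━━━┛┃                   ┃


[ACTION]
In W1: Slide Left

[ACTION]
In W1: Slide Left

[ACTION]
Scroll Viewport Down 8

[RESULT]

              ┃┃ SlidingPuzzle     ┃
              ┃┠───────────────────┨
              ┃┃┌────┬────┬────┬───┃
              ┃┃│  5 │  9 │  6 │  8┃
              ┃┃├────┼────┼────┼───┃
              ┃┃│ 10 │  4 │ 12 │  3┃
              ┃┃├────┼────┼────┼───┃
              ┃┃│ 14 │ 13 │  2 │   ┃
              ┃┃├────┼────┼────┼───┃
              ┃┃│  1 │ 11 │ 15 │  7┃
              ┃┃└────┴────┴────┴───┃
              ┃┃Moves: 0           ┃
              ┃┃                   ┃
              ┃┃                   ┃
              ┃┃                   ┃
━━━━━━━━━━━━━━┛┃                   ┃
               ┃                   ┃
               ┃                   ┃
               ┗━━━━━━━━━━━━━━━━━━━┛
                                    
                                    
                                    
                                    
                                    


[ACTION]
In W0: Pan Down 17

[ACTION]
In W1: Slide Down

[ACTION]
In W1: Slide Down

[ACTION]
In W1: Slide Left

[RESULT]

              ┃┃ SlidingPuzzle     ┃
              ┃┠───────────────────┨
              ┃┃┌────┬────┬────┬───┃
              ┃┃│  5 │  9 │  6 │   ┃
              ┃┃├────┼────┼────┼───┃
              ┃┃│ 10 │  4 │ 12 │  8┃
              ┃┃├────┼────┼────┼───┃
              ┃┃│ 14 │ 13 │  2 │  3┃
              ┃┃├────┼────┼────┼───┃
              ┃┃│  1 │ 11 │ 15 │  7┃
              ┃┃└────┴────┴────┴───┃
              ┃┃Moves: 2           ┃
              ┃┃                   ┃
              ┃┃                   ┃
              ┃┃                   ┃
━━━━━━━━━━━━━━┛┃                   ┃
               ┃                   ┃
               ┃                   ┃
               ┗━━━━━━━━━━━━━━━━━━━┛
                                    
                                    
                                    
                                    
                                    
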